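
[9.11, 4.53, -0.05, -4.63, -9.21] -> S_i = 9.11 + -4.58*i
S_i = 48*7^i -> [48, 336, 2352, 16464, 115248]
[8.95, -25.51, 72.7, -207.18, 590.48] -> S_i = 8.95*(-2.85)^i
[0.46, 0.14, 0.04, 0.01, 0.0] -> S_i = 0.46*0.30^i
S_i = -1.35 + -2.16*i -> [-1.35, -3.51, -5.67, -7.83, -9.99]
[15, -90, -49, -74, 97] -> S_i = Random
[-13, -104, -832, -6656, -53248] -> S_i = -13*8^i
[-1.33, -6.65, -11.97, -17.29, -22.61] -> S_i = -1.33 + -5.32*i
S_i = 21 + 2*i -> [21, 23, 25, 27, 29]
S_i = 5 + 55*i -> [5, 60, 115, 170, 225]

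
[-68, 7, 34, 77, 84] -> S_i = Random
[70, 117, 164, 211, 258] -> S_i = 70 + 47*i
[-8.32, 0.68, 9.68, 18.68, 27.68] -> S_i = -8.32 + 9.00*i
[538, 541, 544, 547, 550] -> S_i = 538 + 3*i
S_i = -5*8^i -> [-5, -40, -320, -2560, -20480]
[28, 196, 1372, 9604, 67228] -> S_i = 28*7^i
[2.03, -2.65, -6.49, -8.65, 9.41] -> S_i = Random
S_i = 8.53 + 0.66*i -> [8.53, 9.19, 9.85, 10.51, 11.17]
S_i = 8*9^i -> [8, 72, 648, 5832, 52488]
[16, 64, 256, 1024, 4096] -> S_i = 16*4^i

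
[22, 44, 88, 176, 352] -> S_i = 22*2^i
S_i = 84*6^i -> [84, 504, 3024, 18144, 108864]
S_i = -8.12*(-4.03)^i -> [-8.12, 32.72, -131.88, 531.46, -2141.79]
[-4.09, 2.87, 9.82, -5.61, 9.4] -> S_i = Random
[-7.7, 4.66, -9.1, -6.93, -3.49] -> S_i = Random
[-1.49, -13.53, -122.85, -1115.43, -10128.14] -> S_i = -1.49*9.08^i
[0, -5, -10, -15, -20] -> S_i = 0 + -5*i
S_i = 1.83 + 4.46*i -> [1.83, 6.29, 10.75, 15.21, 19.67]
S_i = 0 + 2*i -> [0, 2, 4, 6, 8]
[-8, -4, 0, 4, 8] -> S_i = -8 + 4*i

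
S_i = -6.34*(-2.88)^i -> [-6.34, 18.26, -52.59, 151.45, -436.17]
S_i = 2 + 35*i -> [2, 37, 72, 107, 142]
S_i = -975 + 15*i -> [-975, -960, -945, -930, -915]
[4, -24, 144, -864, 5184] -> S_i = 4*-6^i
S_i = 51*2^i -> [51, 102, 204, 408, 816]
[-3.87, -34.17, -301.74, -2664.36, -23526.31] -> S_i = -3.87*8.83^i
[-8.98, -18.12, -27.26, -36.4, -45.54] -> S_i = -8.98 + -9.14*i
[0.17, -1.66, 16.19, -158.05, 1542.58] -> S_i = 0.17*(-9.76)^i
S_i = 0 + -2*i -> [0, -2, -4, -6, -8]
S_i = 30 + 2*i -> [30, 32, 34, 36, 38]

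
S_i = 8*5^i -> [8, 40, 200, 1000, 5000]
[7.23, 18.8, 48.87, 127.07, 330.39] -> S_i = 7.23*2.60^i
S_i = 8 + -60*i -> [8, -52, -112, -172, -232]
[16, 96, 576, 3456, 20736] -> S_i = 16*6^i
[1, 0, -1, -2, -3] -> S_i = 1 + -1*i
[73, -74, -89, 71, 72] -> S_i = Random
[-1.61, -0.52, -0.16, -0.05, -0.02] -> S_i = -1.61*0.32^i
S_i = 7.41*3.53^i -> [7.41, 26.16, 92.34, 325.94, 1150.58]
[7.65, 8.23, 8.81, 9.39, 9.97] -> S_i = 7.65 + 0.58*i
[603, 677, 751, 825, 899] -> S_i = 603 + 74*i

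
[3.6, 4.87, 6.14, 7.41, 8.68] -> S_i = 3.60 + 1.27*i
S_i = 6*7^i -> [6, 42, 294, 2058, 14406]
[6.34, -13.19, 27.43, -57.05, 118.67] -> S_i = 6.34*(-2.08)^i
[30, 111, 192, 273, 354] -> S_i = 30 + 81*i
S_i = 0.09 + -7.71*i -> [0.09, -7.62, -15.33, -23.04, -30.75]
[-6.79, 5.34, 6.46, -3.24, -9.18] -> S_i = Random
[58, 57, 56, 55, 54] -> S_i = 58 + -1*i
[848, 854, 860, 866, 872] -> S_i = 848 + 6*i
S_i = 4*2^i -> [4, 8, 16, 32, 64]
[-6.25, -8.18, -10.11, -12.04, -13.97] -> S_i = -6.25 + -1.93*i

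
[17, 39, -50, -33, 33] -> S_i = Random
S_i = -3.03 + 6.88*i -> [-3.03, 3.85, 10.73, 17.61, 24.49]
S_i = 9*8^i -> [9, 72, 576, 4608, 36864]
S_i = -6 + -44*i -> [-6, -50, -94, -138, -182]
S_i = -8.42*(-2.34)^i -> [-8.42, 19.7, -46.1, 107.88, -252.45]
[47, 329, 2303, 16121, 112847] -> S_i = 47*7^i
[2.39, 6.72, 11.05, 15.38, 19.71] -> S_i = 2.39 + 4.33*i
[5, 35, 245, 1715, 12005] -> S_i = 5*7^i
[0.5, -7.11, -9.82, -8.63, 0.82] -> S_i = Random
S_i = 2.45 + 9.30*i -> [2.45, 11.75, 21.05, 30.35, 39.65]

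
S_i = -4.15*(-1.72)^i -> [-4.15, 7.14, -12.28, 21.12, -36.32]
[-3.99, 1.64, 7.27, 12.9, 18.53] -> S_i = -3.99 + 5.63*i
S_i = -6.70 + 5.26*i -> [-6.7, -1.44, 3.82, 9.08, 14.34]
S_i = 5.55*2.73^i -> [5.55, 15.15, 41.36, 112.92, 308.28]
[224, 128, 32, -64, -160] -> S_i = 224 + -96*i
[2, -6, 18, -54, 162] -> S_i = 2*-3^i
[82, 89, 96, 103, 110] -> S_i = 82 + 7*i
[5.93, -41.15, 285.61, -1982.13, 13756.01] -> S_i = 5.93*(-6.94)^i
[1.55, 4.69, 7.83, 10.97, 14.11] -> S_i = 1.55 + 3.14*i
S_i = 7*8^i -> [7, 56, 448, 3584, 28672]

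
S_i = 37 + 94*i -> [37, 131, 225, 319, 413]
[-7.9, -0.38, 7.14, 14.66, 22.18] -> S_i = -7.90 + 7.52*i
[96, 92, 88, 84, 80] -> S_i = 96 + -4*i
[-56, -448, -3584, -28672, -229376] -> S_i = -56*8^i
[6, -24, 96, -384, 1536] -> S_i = 6*-4^i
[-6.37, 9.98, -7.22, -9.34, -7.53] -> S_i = Random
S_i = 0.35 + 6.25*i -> [0.35, 6.6, 12.85, 19.1, 25.35]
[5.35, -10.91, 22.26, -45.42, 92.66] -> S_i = 5.35*(-2.04)^i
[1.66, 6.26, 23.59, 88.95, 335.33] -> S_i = 1.66*3.77^i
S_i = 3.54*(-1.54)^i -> [3.54, -5.45, 8.4, -12.93, 19.91]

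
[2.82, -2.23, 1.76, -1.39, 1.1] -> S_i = 2.82*(-0.79)^i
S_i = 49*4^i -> [49, 196, 784, 3136, 12544]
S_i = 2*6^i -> [2, 12, 72, 432, 2592]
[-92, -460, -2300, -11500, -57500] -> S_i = -92*5^i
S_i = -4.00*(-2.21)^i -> [-4.0, 8.84, -19.54, 43.18, -95.42]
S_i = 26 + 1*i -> [26, 27, 28, 29, 30]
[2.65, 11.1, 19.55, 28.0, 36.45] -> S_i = 2.65 + 8.45*i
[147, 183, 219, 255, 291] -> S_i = 147 + 36*i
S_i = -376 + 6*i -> [-376, -370, -364, -358, -352]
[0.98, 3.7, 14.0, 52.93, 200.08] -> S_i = 0.98*3.78^i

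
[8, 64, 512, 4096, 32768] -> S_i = 8*8^i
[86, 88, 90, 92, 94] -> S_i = 86 + 2*i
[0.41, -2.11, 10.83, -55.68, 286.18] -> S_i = 0.41*(-5.14)^i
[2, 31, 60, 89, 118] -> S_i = 2 + 29*i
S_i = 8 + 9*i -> [8, 17, 26, 35, 44]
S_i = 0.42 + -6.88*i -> [0.42, -6.46, -13.34, -20.22, -27.1]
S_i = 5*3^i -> [5, 15, 45, 135, 405]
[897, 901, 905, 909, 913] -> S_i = 897 + 4*i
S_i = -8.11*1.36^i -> [-8.11, -11.03, -15.0, -20.4, -27.74]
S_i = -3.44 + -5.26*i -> [-3.44, -8.7, -13.96, -19.22, -24.48]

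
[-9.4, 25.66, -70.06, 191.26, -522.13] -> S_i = -9.40*(-2.73)^i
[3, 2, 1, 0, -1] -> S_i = 3 + -1*i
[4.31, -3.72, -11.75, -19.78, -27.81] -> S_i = 4.31 + -8.03*i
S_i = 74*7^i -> [74, 518, 3626, 25382, 177674]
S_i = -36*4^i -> [-36, -144, -576, -2304, -9216]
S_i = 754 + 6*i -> [754, 760, 766, 772, 778]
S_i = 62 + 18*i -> [62, 80, 98, 116, 134]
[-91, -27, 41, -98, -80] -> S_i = Random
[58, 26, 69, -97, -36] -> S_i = Random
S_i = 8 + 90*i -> [8, 98, 188, 278, 368]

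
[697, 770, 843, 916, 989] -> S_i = 697 + 73*i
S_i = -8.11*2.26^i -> [-8.11, -18.33, -41.42, -93.62, -211.57]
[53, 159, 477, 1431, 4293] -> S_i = 53*3^i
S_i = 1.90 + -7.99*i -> [1.9, -6.09, -14.08, -22.07, -30.06]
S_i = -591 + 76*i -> [-591, -515, -439, -363, -287]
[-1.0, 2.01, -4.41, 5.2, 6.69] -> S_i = Random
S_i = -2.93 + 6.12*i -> [-2.93, 3.19, 9.31, 15.43, 21.55]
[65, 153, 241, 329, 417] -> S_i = 65 + 88*i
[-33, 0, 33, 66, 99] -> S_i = -33 + 33*i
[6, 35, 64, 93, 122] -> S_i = 6 + 29*i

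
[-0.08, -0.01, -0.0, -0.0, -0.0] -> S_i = -0.08*0.12^i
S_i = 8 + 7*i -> [8, 15, 22, 29, 36]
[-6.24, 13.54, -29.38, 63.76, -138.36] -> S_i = -6.24*(-2.17)^i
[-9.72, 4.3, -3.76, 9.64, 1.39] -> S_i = Random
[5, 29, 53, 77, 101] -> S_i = 5 + 24*i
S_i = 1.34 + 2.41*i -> [1.34, 3.75, 6.16, 8.57, 10.98]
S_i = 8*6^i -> [8, 48, 288, 1728, 10368]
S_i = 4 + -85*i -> [4, -81, -166, -251, -336]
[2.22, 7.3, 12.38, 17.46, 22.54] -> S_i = 2.22 + 5.08*i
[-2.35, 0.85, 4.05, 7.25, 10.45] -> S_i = -2.35 + 3.20*i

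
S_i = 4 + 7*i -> [4, 11, 18, 25, 32]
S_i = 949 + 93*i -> [949, 1042, 1135, 1228, 1321]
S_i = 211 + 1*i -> [211, 212, 213, 214, 215]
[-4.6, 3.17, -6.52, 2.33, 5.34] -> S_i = Random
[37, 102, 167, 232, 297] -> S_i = 37 + 65*i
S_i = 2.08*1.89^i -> [2.08, 3.93, 7.43, 14.04, 26.54]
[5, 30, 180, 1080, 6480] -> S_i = 5*6^i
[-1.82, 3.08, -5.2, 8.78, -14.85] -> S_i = -1.82*(-1.69)^i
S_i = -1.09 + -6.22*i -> [-1.09, -7.31, -13.53, -19.75, -25.97]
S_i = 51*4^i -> [51, 204, 816, 3264, 13056]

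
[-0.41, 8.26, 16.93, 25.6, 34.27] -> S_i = -0.41 + 8.67*i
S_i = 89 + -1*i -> [89, 88, 87, 86, 85]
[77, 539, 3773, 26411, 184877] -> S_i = 77*7^i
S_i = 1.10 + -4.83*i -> [1.1, -3.73, -8.56, -13.39, -18.22]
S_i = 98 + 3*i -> [98, 101, 104, 107, 110]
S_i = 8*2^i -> [8, 16, 32, 64, 128]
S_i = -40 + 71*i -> [-40, 31, 102, 173, 244]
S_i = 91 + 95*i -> [91, 186, 281, 376, 471]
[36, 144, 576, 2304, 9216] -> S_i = 36*4^i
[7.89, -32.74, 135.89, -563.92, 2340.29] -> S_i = 7.89*(-4.15)^i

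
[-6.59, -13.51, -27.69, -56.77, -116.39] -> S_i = -6.59*2.05^i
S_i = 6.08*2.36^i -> [6.08, 14.35, 33.86, 79.92, 188.6]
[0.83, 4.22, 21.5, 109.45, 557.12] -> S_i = 0.83*5.09^i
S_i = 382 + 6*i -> [382, 388, 394, 400, 406]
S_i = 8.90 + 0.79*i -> [8.9, 9.69, 10.48, 11.27, 12.06]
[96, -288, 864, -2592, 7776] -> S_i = 96*-3^i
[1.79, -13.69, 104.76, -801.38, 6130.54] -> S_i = 1.79*(-7.65)^i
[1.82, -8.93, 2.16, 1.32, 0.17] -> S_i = Random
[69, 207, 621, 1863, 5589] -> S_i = 69*3^i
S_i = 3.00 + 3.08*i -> [3.0, 6.08, 9.16, 12.24, 15.32]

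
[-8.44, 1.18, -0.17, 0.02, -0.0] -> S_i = -8.44*(-0.14)^i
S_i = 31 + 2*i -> [31, 33, 35, 37, 39]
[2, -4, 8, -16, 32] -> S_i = 2*-2^i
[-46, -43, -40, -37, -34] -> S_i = -46 + 3*i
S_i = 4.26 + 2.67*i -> [4.26, 6.93, 9.6, 12.27, 14.94]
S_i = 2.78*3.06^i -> [2.78, 8.51, 26.03, 79.65, 243.74]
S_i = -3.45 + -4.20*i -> [-3.45, -7.65, -11.85, -16.05, -20.25]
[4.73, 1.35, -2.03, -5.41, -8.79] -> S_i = 4.73 + -3.38*i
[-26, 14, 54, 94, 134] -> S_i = -26 + 40*i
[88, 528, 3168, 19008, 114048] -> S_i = 88*6^i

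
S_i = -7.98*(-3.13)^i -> [-7.98, 24.98, -78.18, 244.7, -765.91]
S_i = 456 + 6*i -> [456, 462, 468, 474, 480]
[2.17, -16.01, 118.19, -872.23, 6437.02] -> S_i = 2.17*(-7.38)^i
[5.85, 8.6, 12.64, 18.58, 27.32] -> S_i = 5.85*1.47^i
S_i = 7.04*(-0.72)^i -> [7.04, -5.07, 3.65, -2.63, 1.89]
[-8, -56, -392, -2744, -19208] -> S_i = -8*7^i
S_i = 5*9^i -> [5, 45, 405, 3645, 32805]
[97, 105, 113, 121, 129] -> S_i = 97 + 8*i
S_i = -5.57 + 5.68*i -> [-5.57, 0.11, 5.79, 11.47, 17.15]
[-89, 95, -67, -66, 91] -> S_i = Random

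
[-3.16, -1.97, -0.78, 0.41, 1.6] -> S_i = -3.16 + 1.19*i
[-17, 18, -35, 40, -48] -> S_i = Random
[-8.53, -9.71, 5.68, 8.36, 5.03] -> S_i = Random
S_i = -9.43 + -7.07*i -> [-9.43, -16.5, -23.57, -30.64, -37.71]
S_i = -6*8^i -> [-6, -48, -384, -3072, -24576]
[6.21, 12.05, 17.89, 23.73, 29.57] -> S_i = 6.21 + 5.84*i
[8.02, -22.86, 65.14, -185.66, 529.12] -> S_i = 8.02*(-2.85)^i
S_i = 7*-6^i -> [7, -42, 252, -1512, 9072]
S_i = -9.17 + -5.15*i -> [-9.17, -14.32, -19.47, -24.62, -29.77]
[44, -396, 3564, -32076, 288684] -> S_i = 44*-9^i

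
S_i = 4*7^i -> [4, 28, 196, 1372, 9604]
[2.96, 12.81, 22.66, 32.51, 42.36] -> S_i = 2.96 + 9.85*i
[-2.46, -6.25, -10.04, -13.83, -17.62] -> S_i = -2.46 + -3.79*i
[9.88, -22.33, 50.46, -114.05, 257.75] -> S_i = 9.88*(-2.26)^i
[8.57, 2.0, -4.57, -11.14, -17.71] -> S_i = 8.57 + -6.57*i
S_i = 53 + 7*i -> [53, 60, 67, 74, 81]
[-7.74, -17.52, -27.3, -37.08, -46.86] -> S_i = -7.74 + -9.78*i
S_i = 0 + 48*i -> [0, 48, 96, 144, 192]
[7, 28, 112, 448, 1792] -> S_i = 7*4^i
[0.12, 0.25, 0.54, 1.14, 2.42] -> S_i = 0.12*2.12^i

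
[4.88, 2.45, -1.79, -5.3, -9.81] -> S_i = Random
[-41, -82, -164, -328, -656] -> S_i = -41*2^i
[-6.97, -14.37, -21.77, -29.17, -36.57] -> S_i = -6.97 + -7.40*i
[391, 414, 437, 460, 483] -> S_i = 391 + 23*i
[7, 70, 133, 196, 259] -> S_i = 7 + 63*i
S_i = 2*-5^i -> [2, -10, 50, -250, 1250]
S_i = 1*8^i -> [1, 8, 64, 512, 4096]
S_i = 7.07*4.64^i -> [7.07, 32.8, 152.21, 706.27, 3277.11]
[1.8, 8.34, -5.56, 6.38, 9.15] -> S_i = Random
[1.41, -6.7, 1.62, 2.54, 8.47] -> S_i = Random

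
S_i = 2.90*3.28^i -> [2.9, 9.51, 31.2, 102.33, 335.66]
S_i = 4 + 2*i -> [4, 6, 8, 10, 12]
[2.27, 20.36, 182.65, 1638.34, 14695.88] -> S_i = 2.27*8.97^i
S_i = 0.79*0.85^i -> [0.79, 0.67, 0.57, 0.49, 0.41]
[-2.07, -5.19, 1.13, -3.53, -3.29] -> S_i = Random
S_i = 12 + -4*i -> [12, 8, 4, 0, -4]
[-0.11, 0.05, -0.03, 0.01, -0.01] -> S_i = -0.11*(-0.49)^i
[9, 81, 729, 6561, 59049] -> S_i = 9*9^i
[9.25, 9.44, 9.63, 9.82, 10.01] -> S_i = 9.25 + 0.19*i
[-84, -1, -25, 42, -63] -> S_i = Random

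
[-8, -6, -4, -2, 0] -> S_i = -8 + 2*i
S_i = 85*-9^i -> [85, -765, 6885, -61965, 557685]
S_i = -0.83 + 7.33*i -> [-0.83, 6.5, 13.83, 21.16, 28.49]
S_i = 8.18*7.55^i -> [8.18, 61.76, 466.28, 3520.42, 26579.15]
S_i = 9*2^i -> [9, 18, 36, 72, 144]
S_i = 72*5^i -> [72, 360, 1800, 9000, 45000]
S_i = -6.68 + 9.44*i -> [-6.68, 2.76, 12.2, 21.64, 31.08]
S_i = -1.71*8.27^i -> [-1.71, -14.14, -116.95, -967.19, -7998.68]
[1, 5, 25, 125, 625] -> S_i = 1*5^i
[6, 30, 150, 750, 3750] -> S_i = 6*5^i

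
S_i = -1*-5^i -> [-1, 5, -25, 125, -625]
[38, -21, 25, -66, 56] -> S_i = Random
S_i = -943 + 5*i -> [-943, -938, -933, -928, -923]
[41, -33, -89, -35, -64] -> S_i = Random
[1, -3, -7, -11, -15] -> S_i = 1 + -4*i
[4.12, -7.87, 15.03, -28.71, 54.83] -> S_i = 4.12*(-1.91)^i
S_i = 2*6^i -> [2, 12, 72, 432, 2592]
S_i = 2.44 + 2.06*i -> [2.44, 4.5, 6.56, 8.62, 10.68]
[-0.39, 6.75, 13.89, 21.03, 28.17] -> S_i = -0.39 + 7.14*i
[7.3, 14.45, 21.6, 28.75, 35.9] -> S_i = 7.30 + 7.15*i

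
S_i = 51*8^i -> [51, 408, 3264, 26112, 208896]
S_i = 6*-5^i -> [6, -30, 150, -750, 3750]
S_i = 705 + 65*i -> [705, 770, 835, 900, 965]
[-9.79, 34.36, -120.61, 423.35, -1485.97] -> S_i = -9.79*(-3.51)^i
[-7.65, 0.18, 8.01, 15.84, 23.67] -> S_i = -7.65 + 7.83*i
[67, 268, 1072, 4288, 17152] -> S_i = 67*4^i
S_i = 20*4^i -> [20, 80, 320, 1280, 5120]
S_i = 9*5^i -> [9, 45, 225, 1125, 5625]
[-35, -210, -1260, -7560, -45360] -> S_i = -35*6^i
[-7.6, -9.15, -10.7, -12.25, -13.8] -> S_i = -7.60 + -1.55*i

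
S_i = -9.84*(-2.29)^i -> [-9.84, 22.53, -51.6, 118.17, -270.61]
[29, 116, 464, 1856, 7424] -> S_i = 29*4^i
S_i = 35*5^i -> [35, 175, 875, 4375, 21875]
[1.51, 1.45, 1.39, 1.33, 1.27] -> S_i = 1.51 + -0.06*i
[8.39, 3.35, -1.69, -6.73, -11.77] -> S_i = 8.39 + -5.04*i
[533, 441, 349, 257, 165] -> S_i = 533 + -92*i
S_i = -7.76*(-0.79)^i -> [-7.76, 6.13, -4.84, 3.83, -3.02]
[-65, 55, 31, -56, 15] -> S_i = Random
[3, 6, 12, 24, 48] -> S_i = 3*2^i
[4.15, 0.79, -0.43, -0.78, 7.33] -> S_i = Random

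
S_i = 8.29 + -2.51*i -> [8.29, 5.78, 3.27, 0.76, -1.75]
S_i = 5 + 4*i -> [5, 9, 13, 17, 21]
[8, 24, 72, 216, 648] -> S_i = 8*3^i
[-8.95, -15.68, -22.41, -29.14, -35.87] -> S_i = -8.95 + -6.73*i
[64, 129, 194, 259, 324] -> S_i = 64 + 65*i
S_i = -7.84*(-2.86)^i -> [-7.84, 22.42, -64.13, 183.41, -524.54]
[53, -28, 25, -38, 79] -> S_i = Random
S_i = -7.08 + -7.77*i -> [-7.08, -14.85, -22.62, -30.39, -38.16]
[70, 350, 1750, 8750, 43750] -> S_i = 70*5^i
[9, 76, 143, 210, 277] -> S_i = 9 + 67*i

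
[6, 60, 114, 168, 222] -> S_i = 6 + 54*i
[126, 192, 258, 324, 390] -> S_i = 126 + 66*i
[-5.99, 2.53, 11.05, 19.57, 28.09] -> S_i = -5.99 + 8.52*i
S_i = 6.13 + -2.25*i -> [6.13, 3.88, 1.63, -0.62, -2.87]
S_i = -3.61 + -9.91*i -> [-3.61, -13.52, -23.43, -33.34, -43.25]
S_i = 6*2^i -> [6, 12, 24, 48, 96]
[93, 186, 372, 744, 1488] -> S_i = 93*2^i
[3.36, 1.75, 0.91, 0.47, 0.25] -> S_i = 3.36*0.52^i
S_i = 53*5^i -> [53, 265, 1325, 6625, 33125]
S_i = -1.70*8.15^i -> [-1.7, -13.86, -112.92, -920.28, -7500.31]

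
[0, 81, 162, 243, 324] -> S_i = 0 + 81*i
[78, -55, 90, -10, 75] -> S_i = Random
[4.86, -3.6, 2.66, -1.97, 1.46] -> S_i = 4.86*(-0.74)^i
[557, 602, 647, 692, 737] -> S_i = 557 + 45*i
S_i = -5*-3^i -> [-5, 15, -45, 135, -405]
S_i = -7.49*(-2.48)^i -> [-7.49, 18.58, -46.07, 114.24, -283.33]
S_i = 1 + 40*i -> [1, 41, 81, 121, 161]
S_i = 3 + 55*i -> [3, 58, 113, 168, 223]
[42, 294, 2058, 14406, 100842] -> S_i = 42*7^i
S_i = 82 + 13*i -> [82, 95, 108, 121, 134]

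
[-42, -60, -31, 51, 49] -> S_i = Random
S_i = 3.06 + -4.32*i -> [3.06, -1.26, -5.58, -9.9, -14.22]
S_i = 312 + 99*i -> [312, 411, 510, 609, 708]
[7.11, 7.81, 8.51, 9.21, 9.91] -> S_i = 7.11 + 0.70*i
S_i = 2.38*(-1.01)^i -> [2.38, -2.4, 2.43, -2.45, 2.48]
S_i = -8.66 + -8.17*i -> [-8.66, -16.83, -25.0, -33.17, -41.34]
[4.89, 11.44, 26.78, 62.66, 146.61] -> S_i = 4.89*2.34^i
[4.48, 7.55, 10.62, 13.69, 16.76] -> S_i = 4.48 + 3.07*i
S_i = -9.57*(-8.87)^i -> [-9.57, 84.89, -752.94, 6678.56, -59238.82]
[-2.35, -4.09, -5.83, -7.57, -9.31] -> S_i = -2.35 + -1.74*i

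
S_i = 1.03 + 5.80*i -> [1.03, 6.83, 12.63, 18.43, 24.23]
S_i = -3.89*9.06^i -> [-3.89, -35.24, -319.31, -2892.91, -26209.72]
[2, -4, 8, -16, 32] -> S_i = 2*-2^i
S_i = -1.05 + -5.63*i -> [-1.05, -6.68, -12.31, -17.94, -23.57]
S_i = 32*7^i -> [32, 224, 1568, 10976, 76832]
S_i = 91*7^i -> [91, 637, 4459, 31213, 218491]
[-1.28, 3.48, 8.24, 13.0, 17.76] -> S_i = -1.28 + 4.76*i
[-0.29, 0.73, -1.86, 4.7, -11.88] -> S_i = -0.29*(-2.53)^i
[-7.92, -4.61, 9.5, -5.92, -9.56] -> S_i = Random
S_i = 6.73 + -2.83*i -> [6.73, 3.9, 1.07, -1.76, -4.59]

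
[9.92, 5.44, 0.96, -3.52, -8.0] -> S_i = 9.92 + -4.48*i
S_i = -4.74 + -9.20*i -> [-4.74, -13.94, -23.14, -32.34, -41.54]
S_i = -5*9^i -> [-5, -45, -405, -3645, -32805]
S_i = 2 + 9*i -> [2, 11, 20, 29, 38]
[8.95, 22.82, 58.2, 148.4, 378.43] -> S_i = 8.95*2.55^i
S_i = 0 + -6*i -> [0, -6, -12, -18, -24]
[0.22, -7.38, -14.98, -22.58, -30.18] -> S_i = 0.22 + -7.60*i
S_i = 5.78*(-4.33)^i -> [5.78, -25.03, 108.37, -469.24, 2031.79]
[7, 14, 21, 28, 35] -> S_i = 7 + 7*i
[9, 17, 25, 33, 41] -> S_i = 9 + 8*i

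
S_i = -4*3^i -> [-4, -12, -36, -108, -324]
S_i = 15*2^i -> [15, 30, 60, 120, 240]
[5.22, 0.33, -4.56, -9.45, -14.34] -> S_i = 5.22 + -4.89*i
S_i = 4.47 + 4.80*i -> [4.47, 9.27, 14.07, 18.87, 23.67]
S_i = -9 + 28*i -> [-9, 19, 47, 75, 103]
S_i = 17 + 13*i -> [17, 30, 43, 56, 69]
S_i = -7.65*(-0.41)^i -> [-7.65, 3.14, -1.29, 0.53, -0.22]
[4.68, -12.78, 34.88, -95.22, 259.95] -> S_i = 4.68*(-2.73)^i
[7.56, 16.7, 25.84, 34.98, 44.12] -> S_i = 7.56 + 9.14*i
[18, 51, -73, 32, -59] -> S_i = Random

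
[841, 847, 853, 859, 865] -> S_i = 841 + 6*i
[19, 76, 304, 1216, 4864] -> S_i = 19*4^i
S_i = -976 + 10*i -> [-976, -966, -956, -946, -936]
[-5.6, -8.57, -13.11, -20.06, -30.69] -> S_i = -5.60*1.53^i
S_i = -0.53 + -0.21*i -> [-0.53, -0.74, -0.95, -1.16, -1.37]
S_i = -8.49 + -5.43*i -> [-8.49, -13.92, -19.35, -24.78, -30.21]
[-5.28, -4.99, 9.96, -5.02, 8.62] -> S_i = Random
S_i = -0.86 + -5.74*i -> [-0.86, -6.6, -12.34, -18.08, -23.82]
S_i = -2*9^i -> [-2, -18, -162, -1458, -13122]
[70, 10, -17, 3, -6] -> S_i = Random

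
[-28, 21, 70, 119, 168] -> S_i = -28 + 49*i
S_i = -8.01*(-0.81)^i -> [-8.01, 6.49, -5.26, 4.26, -3.45]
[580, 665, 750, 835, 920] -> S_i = 580 + 85*i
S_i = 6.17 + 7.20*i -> [6.17, 13.37, 20.57, 27.77, 34.97]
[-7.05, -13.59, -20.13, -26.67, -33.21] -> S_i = -7.05 + -6.54*i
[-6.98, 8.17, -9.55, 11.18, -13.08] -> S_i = -6.98*(-1.17)^i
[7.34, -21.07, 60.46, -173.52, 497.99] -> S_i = 7.34*(-2.87)^i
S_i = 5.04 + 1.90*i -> [5.04, 6.94, 8.84, 10.74, 12.64]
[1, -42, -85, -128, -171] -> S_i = 1 + -43*i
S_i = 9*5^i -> [9, 45, 225, 1125, 5625]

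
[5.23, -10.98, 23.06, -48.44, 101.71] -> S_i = 5.23*(-2.10)^i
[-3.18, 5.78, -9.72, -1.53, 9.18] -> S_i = Random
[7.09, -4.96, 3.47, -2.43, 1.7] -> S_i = 7.09*(-0.70)^i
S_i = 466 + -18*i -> [466, 448, 430, 412, 394]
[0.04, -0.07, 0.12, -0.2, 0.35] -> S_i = 0.04*(-1.72)^i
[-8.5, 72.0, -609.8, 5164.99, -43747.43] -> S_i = -8.50*(-8.47)^i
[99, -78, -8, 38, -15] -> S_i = Random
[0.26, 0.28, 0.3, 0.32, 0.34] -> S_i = 0.26*1.07^i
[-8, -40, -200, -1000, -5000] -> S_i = -8*5^i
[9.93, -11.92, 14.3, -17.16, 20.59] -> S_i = 9.93*(-1.20)^i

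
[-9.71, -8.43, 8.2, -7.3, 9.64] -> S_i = Random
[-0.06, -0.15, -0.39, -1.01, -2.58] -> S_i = -0.06*2.56^i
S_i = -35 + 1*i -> [-35, -34, -33, -32, -31]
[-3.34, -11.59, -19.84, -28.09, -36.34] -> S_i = -3.34 + -8.25*i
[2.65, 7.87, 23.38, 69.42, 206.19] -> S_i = 2.65*2.97^i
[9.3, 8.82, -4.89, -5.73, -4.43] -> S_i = Random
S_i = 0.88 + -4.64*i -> [0.88, -3.76, -8.4, -13.04, -17.68]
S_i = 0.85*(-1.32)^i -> [0.85, -1.12, 1.48, -1.95, 2.58]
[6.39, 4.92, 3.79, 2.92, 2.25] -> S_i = 6.39*0.77^i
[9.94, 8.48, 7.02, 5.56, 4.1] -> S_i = 9.94 + -1.46*i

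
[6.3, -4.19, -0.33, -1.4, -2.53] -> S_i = Random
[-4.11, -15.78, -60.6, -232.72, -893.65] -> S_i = -4.11*3.84^i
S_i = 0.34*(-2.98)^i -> [0.34, -1.01, 3.02, -9.0, 26.81]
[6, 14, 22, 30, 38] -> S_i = 6 + 8*i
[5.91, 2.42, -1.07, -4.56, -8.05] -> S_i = 5.91 + -3.49*i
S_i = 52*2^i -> [52, 104, 208, 416, 832]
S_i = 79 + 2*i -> [79, 81, 83, 85, 87]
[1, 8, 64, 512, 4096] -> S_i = 1*8^i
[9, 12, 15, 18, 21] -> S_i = 9 + 3*i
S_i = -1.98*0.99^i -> [-1.98, -1.96, -1.94, -1.92, -1.9]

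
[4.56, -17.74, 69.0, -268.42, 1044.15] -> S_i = 4.56*(-3.89)^i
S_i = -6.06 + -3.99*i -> [-6.06, -10.05, -14.04, -18.03, -22.02]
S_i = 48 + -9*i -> [48, 39, 30, 21, 12]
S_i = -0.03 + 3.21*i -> [-0.03, 3.18, 6.39, 9.6, 12.81]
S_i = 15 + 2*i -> [15, 17, 19, 21, 23]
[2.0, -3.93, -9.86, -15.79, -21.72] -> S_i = 2.00 + -5.93*i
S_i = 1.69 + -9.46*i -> [1.69, -7.77, -17.23, -26.69, -36.15]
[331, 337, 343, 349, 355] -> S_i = 331 + 6*i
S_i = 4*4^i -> [4, 16, 64, 256, 1024]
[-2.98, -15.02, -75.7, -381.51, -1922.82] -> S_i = -2.98*5.04^i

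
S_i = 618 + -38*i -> [618, 580, 542, 504, 466]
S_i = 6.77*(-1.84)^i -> [6.77, -12.46, 22.92, -42.17, 77.6]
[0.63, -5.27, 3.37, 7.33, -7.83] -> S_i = Random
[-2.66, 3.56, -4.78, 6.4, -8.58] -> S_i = -2.66*(-1.34)^i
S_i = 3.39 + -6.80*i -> [3.39, -3.41, -10.21, -17.01, -23.81]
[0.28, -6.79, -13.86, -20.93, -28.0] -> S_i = 0.28 + -7.07*i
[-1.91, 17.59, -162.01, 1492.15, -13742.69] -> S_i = -1.91*(-9.21)^i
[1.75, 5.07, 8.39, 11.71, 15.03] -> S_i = 1.75 + 3.32*i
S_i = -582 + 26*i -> [-582, -556, -530, -504, -478]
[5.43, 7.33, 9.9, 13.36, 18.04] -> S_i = 5.43*1.35^i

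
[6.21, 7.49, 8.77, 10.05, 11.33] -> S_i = 6.21 + 1.28*i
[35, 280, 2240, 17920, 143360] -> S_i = 35*8^i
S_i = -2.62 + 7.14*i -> [-2.62, 4.52, 11.66, 18.8, 25.94]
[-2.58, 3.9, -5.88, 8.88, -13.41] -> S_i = -2.58*(-1.51)^i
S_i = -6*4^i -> [-6, -24, -96, -384, -1536]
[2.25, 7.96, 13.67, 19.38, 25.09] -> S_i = 2.25 + 5.71*i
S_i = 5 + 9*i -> [5, 14, 23, 32, 41]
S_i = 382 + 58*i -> [382, 440, 498, 556, 614]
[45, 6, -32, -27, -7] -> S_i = Random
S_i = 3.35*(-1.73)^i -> [3.35, -5.8, 10.03, -17.35, 30.01]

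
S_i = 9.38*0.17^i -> [9.38, 1.59, 0.27, 0.05, 0.01]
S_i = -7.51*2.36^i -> [-7.51, -17.72, -41.83, -98.71, -232.96]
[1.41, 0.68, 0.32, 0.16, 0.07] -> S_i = 1.41*0.48^i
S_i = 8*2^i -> [8, 16, 32, 64, 128]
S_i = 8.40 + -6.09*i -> [8.4, 2.31, -3.78, -9.87, -15.96]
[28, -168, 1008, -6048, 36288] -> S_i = 28*-6^i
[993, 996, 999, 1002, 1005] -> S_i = 993 + 3*i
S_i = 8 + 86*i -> [8, 94, 180, 266, 352]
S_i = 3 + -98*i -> [3, -95, -193, -291, -389]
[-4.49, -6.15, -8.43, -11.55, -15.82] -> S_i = -4.49*1.37^i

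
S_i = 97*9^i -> [97, 873, 7857, 70713, 636417]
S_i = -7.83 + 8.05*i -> [-7.83, 0.22, 8.27, 16.32, 24.37]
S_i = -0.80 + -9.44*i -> [-0.8, -10.24, -19.68, -29.12, -38.56]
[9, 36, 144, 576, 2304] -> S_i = 9*4^i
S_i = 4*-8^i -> [4, -32, 256, -2048, 16384]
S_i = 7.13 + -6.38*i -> [7.13, 0.75, -5.63, -12.01, -18.39]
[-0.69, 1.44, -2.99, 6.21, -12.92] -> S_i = -0.69*(-2.08)^i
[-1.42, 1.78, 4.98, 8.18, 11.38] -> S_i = -1.42 + 3.20*i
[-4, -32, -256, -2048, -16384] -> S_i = -4*8^i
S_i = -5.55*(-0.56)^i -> [-5.55, 3.11, -1.74, 0.97, -0.55]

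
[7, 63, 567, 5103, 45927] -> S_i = 7*9^i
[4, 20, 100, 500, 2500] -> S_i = 4*5^i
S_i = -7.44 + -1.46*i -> [-7.44, -8.9, -10.36, -11.82, -13.28]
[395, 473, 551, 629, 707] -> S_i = 395 + 78*i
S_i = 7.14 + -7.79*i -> [7.14, -0.65, -8.44, -16.23, -24.02]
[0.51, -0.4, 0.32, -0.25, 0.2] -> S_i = 0.51*(-0.79)^i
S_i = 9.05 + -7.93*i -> [9.05, 1.12, -6.81, -14.74, -22.67]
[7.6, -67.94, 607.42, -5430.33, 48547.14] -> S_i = 7.60*(-8.94)^i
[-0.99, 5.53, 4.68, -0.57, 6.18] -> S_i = Random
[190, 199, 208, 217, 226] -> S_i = 190 + 9*i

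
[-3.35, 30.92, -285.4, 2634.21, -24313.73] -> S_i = -3.35*(-9.23)^i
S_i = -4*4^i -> [-4, -16, -64, -256, -1024]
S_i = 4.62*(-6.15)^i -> [4.62, -28.41, 174.74, -1074.65, 6609.1]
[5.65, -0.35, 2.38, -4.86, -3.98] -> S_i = Random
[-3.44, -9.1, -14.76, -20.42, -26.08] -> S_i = -3.44 + -5.66*i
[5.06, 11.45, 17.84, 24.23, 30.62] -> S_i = 5.06 + 6.39*i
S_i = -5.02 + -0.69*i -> [-5.02, -5.71, -6.4, -7.09, -7.78]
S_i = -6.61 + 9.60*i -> [-6.61, 2.99, 12.59, 22.19, 31.79]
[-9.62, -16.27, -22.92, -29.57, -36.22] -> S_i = -9.62 + -6.65*i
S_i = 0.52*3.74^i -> [0.52, 1.94, 7.27, 27.2, 101.74]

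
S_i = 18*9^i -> [18, 162, 1458, 13122, 118098]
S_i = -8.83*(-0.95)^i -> [-8.83, 8.39, -7.97, 7.57, -7.19]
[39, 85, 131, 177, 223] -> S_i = 39 + 46*i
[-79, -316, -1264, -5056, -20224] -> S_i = -79*4^i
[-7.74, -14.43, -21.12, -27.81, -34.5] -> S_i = -7.74 + -6.69*i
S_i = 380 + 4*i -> [380, 384, 388, 392, 396]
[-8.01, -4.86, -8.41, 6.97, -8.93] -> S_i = Random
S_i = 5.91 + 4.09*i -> [5.91, 10.0, 14.09, 18.18, 22.27]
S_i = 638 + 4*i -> [638, 642, 646, 650, 654]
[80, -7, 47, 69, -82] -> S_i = Random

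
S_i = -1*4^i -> [-1, -4, -16, -64, -256]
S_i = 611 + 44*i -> [611, 655, 699, 743, 787]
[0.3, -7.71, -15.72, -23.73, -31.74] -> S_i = 0.30 + -8.01*i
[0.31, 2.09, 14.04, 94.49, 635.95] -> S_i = 0.31*6.73^i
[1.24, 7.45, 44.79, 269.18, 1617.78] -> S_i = 1.24*6.01^i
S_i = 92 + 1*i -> [92, 93, 94, 95, 96]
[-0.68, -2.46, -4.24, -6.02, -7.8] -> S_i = -0.68 + -1.78*i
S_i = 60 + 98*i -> [60, 158, 256, 354, 452]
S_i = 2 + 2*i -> [2, 4, 6, 8, 10]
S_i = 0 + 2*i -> [0, 2, 4, 6, 8]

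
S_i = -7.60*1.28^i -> [-7.6, -9.73, -12.45, -15.94, -20.4]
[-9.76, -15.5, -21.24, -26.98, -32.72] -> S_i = -9.76 + -5.74*i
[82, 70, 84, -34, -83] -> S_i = Random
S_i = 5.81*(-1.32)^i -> [5.81, -7.67, 10.12, -13.36, 17.64]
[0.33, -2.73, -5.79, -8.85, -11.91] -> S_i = 0.33 + -3.06*i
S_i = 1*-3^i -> [1, -3, 9, -27, 81]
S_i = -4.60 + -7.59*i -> [-4.6, -12.19, -19.78, -27.37, -34.96]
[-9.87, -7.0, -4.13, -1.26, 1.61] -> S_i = -9.87 + 2.87*i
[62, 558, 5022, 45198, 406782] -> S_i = 62*9^i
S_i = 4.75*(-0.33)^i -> [4.75, -1.57, 0.52, -0.17, 0.06]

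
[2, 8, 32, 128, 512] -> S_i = 2*4^i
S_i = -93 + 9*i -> [-93, -84, -75, -66, -57]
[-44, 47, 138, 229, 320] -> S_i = -44 + 91*i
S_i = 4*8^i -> [4, 32, 256, 2048, 16384]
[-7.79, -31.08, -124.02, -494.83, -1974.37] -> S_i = -7.79*3.99^i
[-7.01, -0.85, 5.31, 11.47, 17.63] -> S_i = -7.01 + 6.16*i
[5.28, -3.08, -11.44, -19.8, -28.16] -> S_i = 5.28 + -8.36*i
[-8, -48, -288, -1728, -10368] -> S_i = -8*6^i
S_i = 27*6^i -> [27, 162, 972, 5832, 34992]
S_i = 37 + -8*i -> [37, 29, 21, 13, 5]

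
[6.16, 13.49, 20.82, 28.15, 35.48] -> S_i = 6.16 + 7.33*i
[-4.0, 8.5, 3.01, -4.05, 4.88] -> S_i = Random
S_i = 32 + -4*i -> [32, 28, 24, 20, 16]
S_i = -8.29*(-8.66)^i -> [-8.29, 71.79, -621.71, 5384.04, -46625.78]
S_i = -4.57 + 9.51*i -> [-4.57, 4.94, 14.45, 23.96, 33.47]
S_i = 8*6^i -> [8, 48, 288, 1728, 10368]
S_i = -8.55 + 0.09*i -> [-8.55, -8.46, -8.37, -8.28, -8.19]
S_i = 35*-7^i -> [35, -245, 1715, -12005, 84035]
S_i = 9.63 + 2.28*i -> [9.63, 11.91, 14.19, 16.47, 18.75]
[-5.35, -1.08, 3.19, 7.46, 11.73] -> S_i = -5.35 + 4.27*i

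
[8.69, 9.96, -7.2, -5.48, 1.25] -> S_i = Random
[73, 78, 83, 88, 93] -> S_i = 73 + 5*i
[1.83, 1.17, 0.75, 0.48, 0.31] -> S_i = 1.83*0.64^i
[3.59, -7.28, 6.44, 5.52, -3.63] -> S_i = Random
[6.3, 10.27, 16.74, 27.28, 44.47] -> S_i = 6.30*1.63^i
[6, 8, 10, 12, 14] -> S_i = 6 + 2*i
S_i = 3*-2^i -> [3, -6, 12, -24, 48]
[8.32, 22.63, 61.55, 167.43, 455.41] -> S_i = 8.32*2.72^i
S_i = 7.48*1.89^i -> [7.48, 14.14, 26.72, 50.5, 95.44]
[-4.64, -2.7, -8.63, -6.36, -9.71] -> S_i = Random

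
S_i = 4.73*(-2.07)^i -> [4.73, -9.79, 20.27, -41.95, 86.84]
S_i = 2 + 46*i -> [2, 48, 94, 140, 186]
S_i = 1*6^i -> [1, 6, 36, 216, 1296]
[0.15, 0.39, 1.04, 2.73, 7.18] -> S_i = 0.15*2.63^i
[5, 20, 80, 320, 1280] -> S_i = 5*4^i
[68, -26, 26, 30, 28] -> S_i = Random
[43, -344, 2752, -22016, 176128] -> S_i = 43*-8^i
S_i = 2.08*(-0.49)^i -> [2.08, -1.02, 0.5, -0.24, 0.12]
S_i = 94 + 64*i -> [94, 158, 222, 286, 350]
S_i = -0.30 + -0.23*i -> [-0.3, -0.53, -0.76, -0.99, -1.22]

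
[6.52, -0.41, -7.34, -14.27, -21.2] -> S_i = 6.52 + -6.93*i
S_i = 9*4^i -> [9, 36, 144, 576, 2304]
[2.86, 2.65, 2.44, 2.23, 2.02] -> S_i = 2.86 + -0.21*i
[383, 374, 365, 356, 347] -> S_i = 383 + -9*i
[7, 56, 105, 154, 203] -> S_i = 7 + 49*i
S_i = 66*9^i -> [66, 594, 5346, 48114, 433026]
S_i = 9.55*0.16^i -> [9.55, 1.53, 0.24, 0.04, 0.01]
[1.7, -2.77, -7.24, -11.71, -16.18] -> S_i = 1.70 + -4.47*i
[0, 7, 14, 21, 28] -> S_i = 0 + 7*i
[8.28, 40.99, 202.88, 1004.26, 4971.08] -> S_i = 8.28*4.95^i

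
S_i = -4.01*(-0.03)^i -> [-4.01, 0.12, -0.0, 0.0, -0.0]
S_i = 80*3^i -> [80, 240, 720, 2160, 6480]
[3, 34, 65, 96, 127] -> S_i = 3 + 31*i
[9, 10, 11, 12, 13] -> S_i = 9 + 1*i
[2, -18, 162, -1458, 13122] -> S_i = 2*-9^i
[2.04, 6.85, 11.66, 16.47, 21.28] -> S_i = 2.04 + 4.81*i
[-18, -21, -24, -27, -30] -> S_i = -18 + -3*i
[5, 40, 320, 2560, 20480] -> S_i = 5*8^i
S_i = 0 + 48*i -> [0, 48, 96, 144, 192]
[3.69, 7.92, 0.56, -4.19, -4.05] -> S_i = Random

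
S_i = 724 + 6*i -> [724, 730, 736, 742, 748]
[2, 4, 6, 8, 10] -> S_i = 2 + 2*i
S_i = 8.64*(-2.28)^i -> [8.64, -19.7, 44.91, -102.4, 233.48]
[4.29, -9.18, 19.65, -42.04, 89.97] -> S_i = 4.29*(-2.14)^i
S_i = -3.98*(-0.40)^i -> [-3.98, 1.59, -0.64, 0.25, -0.1]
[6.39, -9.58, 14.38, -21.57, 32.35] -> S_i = 6.39*(-1.50)^i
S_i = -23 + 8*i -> [-23, -15, -7, 1, 9]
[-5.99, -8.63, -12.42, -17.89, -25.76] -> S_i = -5.99*1.44^i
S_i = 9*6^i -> [9, 54, 324, 1944, 11664]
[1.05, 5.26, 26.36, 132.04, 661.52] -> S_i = 1.05*5.01^i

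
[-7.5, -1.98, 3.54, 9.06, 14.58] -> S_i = -7.50 + 5.52*i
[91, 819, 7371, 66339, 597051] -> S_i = 91*9^i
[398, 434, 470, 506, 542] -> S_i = 398 + 36*i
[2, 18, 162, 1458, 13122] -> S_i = 2*9^i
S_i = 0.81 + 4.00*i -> [0.81, 4.81, 8.81, 12.81, 16.81]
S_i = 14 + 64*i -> [14, 78, 142, 206, 270]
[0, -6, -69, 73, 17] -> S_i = Random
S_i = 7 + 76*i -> [7, 83, 159, 235, 311]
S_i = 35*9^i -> [35, 315, 2835, 25515, 229635]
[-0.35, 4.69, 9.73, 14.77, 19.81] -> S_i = -0.35 + 5.04*i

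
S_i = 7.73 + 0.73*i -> [7.73, 8.46, 9.19, 9.92, 10.65]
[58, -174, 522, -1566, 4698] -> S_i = 58*-3^i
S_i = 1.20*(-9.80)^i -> [1.2, -11.76, 115.25, -1129.43, 11068.42]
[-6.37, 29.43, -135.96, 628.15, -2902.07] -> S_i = -6.37*(-4.62)^i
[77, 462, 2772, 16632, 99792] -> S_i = 77*6^i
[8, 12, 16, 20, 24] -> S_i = 8 + 4*i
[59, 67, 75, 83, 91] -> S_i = 59 + 8*i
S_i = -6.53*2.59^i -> [-6.53, -16.91, -43.8, -113.45, -293.84]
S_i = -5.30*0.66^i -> [-5.3, -3.5, -2.31, -1.52, -1.01]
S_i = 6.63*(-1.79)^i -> [6.63, -11.87, 21.24, -38.03, 68.07]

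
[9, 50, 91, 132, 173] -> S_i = 9 + 41*i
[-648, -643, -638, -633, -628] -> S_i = -648 + 5*i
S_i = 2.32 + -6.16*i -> [2.32, -3.84, -10.0, -16.16, -22.32]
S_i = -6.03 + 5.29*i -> [-6.03, -0.74, 4.55, 9.84, 15.13]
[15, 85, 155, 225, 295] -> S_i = 15 + 70*i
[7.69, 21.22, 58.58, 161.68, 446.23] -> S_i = 7.69*2.76^i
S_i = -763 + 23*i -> [-763, -740, -717, -694, -671]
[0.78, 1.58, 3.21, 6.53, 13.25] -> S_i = 0.78*2.03^i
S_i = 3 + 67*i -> [3, 70, 137, 204, 271]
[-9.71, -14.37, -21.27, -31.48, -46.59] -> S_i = -9.71*1.48^i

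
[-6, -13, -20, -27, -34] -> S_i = -6 + -7*i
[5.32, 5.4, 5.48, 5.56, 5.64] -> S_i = 5.32 + 0.08*i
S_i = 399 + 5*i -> [399, 404, 409, 414, 419]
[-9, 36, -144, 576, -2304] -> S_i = -9*-4^i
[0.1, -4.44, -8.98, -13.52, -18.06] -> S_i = 0.10 + -4.54*i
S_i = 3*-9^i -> [3, -27, 243, -2187, 19683]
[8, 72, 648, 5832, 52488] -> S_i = 8*9^i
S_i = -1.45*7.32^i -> [-1.45, -10.61, -77.69, -568.72, -4163.06]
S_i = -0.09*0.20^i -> [-0.09, -0.02, -0.0, -0.0, -0.0]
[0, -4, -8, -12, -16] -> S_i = 0 + -4*i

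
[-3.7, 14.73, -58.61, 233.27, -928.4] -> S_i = -3.70*(-3.98)^i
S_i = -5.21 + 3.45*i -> [-5.21, -1.76, 1.69, 5.14, 8.59]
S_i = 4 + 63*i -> [4, 67, 130, 193, 256]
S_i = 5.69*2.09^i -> [5.69, 11.89, 24.85, 51.95, 108.57]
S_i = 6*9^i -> [6, 54, 486, 4374, 39366]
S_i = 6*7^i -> [6, 42, 294, 2058, 14406]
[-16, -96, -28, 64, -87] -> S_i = Random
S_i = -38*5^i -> [-38, -190, -950, -4750, -23750]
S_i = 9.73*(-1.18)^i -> [9.73, -11.48, 13.55, -15.99, 18.86]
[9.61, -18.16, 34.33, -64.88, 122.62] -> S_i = 9.61*(-1.89)^i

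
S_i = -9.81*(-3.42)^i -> [-9.81, 33.55, -114.74, 392.42, -1342.06]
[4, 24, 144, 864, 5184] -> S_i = 4*6^i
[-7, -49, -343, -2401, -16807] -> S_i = -7*7^i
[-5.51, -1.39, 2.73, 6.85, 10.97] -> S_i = -5.51 + 4.12*i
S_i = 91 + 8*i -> [91, 99, 107, 115, 123]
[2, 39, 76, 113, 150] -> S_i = 2 + 37*i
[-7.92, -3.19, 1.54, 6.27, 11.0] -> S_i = -7.92 + 4.73*i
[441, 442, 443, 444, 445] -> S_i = 441 + 1*i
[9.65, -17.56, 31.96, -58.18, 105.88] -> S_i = 9.65*(-1.82)^i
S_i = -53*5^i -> [-53, -265, -1325, -6625, -33125]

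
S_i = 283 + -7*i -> [283, 276, 269, 262, 255]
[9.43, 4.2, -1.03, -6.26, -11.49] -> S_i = 9.43 + -5.23*i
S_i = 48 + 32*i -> [48, 80, 112, 144, 176]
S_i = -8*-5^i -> [-8, 40, -200, 1000, -5000]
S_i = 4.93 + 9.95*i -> [4.93, 14.88, 24.83, 34.78, 44.73]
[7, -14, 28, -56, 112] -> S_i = 7*-2^i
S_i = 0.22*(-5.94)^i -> [0.22, -1.31, 7.76, -46.11, 273.89]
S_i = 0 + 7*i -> [0, 7, 14, 21, 28]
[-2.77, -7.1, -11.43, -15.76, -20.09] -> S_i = -2.77 + -4.33*i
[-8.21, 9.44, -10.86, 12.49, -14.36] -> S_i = -8.21*(-1.15)^i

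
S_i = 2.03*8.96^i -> [2.03, 18.19, 162.97, 1460.23, 13083.62]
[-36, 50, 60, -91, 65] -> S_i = Random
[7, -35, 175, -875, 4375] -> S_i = 7*-5^i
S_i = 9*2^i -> [9, 18, 36, 72, 144]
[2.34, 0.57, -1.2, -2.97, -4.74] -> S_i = 2.34 + -1.77*i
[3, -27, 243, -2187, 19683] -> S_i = 3*-9^i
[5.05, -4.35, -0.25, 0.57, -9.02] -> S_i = Random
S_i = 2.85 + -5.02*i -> [2.85, -2.17, -7.19, -12.21, -17.23]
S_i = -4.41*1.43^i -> [-4.41, -6.31, -9.02, -12.9, -18.44]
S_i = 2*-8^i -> [2, -16, 128, -1024, 8192]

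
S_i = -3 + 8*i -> [-3, 5, 13, 21, 29]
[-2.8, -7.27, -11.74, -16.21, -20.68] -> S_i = -2.80 + -4.47*i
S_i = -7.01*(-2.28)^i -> [-7.01, 15.98, -36.44, 83.08, -189.43]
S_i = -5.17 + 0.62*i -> [-5.17, -4.55, -3.93, -3.31, -2.69]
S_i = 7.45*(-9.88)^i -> [7.45, -73.61, 727.23, -7185.01, 70987.85]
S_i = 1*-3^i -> [1, -3, 9, -27, 81]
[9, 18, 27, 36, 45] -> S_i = 9 + 9*i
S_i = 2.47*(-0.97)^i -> [2.47, -2.4, 2.32, -2.25, 2.19]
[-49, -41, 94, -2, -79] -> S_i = Random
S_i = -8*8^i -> [-8, -64, -512, -4096, -32768]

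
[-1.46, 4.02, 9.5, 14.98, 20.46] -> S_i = -1.46 + 5.48*i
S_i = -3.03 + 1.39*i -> [-3.03, -1.64, -0.25, 1.14, 2.53]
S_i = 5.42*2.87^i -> [5.42, 15.56, 44.64, 128.13, 367.73]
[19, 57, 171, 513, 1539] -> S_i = 19*3^i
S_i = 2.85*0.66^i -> [2.85, 1.88, 1.24, 0.82, 0.54]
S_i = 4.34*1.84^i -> [4.34, 7.99, 14.69, 27.04, 49.75]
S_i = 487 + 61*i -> [487, 548, 609, 670, 731]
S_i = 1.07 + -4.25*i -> [1.07, -3.18, -7.43, -11.68, -15.93]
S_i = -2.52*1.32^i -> [-2.52, -3.33, -4.39, -5.8, -7.65]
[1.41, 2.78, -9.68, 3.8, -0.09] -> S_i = Random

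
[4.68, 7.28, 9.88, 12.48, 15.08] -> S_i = 4.68 + 2.60*i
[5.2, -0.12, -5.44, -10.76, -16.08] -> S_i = 5.20 + -5.32*i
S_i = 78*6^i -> [78, 468, 2808, 16848, 101088]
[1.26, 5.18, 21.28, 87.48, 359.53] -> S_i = 1.26*4.11^i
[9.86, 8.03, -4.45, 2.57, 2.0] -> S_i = Random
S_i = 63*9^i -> [63, 567, 5103, 45927, 413343]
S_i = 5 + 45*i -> [5, 50, 95, 140, 185]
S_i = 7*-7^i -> [7, -49, 343, -2401, 16807]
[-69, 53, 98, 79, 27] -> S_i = Random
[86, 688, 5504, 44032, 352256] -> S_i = 86*8^i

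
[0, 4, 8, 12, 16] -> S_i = 0 + 4*i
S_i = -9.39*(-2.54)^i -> [-9.39, 23.85, -60.58, 153.87, -390.84]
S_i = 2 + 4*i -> [2, 6, 10, 14, 18]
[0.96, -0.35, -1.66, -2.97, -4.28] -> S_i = 0.96 + -1.31*i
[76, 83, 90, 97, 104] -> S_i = 76 + 7*i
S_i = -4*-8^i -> [-4, 32, -256, 2048, -16384]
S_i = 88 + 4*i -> [88, 92, 96, 100, 104]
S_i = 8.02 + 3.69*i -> [8.02, 11.71, 15.4, 19.09, 22.78]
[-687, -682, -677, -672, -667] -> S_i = -687 + 5*i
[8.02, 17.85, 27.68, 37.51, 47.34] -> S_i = 8.02 + 9.83*i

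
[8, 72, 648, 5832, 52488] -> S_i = 8*9^i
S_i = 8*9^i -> [8, 72, 648, 5832, 52488]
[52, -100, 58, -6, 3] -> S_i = Random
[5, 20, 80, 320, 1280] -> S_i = 5*4^i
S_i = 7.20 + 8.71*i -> [7.2, 15.91, 24.62, 33.33, 42.04]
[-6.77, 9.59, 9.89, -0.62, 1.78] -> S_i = Random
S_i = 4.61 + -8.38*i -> [4.61, -3.77, -12.15, -20.53, -28.91]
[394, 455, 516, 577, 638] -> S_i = 394 + 61*i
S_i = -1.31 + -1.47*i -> [-1.31, -2.78, -4.25, -5.72, -7.19]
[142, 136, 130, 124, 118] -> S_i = 142 + -6*i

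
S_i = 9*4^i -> [9, 36, 144, 576, 2304]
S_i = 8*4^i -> [8, 32, 128, 512, 2048]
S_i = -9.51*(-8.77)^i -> [-9.51, 83.4, -731.44, 6414.74, -56257.3]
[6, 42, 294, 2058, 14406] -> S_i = 6*7^i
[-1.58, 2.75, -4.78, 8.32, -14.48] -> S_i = -1.58*(-1.74)^i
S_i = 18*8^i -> [18, 144, 1152, 9216, 73728]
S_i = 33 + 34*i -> [33, 67, 101, 135, 169]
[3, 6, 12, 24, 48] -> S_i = 3*2^i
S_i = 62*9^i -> [62, 558, 5022, 45198, 406782]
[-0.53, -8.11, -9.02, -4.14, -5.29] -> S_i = Random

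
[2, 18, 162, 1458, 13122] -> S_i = 2*9^i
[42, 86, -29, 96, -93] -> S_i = Random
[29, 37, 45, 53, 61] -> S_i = 29 + 8*i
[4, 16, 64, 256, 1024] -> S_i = 4*4^i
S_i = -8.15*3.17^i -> [-8.15, -25.84, -81.9, -259.62, -822.99]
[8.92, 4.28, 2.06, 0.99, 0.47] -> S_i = 8.92*0.48^i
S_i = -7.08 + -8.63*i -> [-7.08, -15.71, -24.34, -32.97, -41.6]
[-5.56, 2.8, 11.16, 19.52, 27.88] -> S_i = -5.56 + 8.36*i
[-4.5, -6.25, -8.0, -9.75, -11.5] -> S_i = -4.50 + -1.75*i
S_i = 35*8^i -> [35, 280, 2240, 17920, 143360]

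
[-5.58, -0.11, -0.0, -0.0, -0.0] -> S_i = -5.58*0.02^i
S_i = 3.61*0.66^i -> [3.61, 2.38, 1.57, 1.04, 0.68]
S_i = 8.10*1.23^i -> [8.1, 9.96, 12.25, 15.07, 18.54]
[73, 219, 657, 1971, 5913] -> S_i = 73*3^i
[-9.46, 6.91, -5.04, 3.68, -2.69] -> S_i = -9.46*(-0.73)^i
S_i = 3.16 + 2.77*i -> [3.16, 5.93, 8.7, 11.47, 14.24]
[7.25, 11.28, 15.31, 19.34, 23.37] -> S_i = 7.25 + 4.03*i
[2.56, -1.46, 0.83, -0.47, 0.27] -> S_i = 2.56*(-0.57)^i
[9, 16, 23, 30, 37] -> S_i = 9 + 7*i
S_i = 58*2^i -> [58, 116, 232, 464, 928]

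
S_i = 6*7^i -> [6, 42, 294, 2058, 14406]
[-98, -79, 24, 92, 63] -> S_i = Random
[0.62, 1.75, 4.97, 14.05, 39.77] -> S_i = 0.62*2.83^i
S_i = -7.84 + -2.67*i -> [-7.84, -10.51, -13.18, -15.85, -18.52]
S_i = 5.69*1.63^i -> [5.69, 9.27, 15.12, 24.64, 40.17]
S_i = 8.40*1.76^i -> [8.4, 14.78, 26.02, 45.79, 80.6]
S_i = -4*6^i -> [-4, -24, -144, -864, -5184]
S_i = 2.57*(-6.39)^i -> [2.57, -16.42, 104.94, -670.56, 4284.86]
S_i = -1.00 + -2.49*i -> [-1.0, -3.49, -5.98, -8.47, -10.96]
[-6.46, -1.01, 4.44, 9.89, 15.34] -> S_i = -6.46 + 5.45*i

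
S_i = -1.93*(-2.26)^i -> [-1.93, 4.36, -9.86, 22.28, -50.35]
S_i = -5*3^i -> [-5, -15, -45, -135, -405]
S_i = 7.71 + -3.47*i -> [7.71, 4.24, 0.77, -2.7, -6.17]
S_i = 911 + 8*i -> [911, 919, 927, 935, 943]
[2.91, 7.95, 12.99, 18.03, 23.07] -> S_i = 2.91 + 5.04*i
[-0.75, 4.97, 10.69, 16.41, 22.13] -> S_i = -0.75 + 5.72*i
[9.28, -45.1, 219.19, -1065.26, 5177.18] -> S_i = 9.28*(-4.86)^i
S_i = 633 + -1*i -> [633, 632, 631, 630, 629]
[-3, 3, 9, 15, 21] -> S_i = -3 + 6*i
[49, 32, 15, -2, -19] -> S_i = 49 + -17*i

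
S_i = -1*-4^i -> [-1, 4, -16, 64, -256]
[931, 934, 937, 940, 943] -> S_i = 931 + 3*i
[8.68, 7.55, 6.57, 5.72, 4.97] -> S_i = 8.68*0.87^i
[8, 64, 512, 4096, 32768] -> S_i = 8*8^i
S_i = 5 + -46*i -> [5, -41, -87, -133, -179]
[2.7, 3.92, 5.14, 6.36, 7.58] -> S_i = 2.70 + 1.22*i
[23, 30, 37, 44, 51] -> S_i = 23 + 7*i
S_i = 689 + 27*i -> [689, 716, 743, 770, 797]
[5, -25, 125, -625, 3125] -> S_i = 5*-5^i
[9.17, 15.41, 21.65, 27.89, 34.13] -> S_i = 9.17 + 6.24*i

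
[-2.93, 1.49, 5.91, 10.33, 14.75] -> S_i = -2.93 + 4.42*i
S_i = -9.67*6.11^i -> [-9.67, -59.08, -361.0, -2205.72, -13476.94]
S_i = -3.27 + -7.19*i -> [-3.27, -10.46, -17.65, -24.84, -32.03]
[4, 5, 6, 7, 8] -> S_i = 4 + 1*i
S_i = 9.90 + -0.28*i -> [9.9, 9.62, 9.34, 9.06, 8.78]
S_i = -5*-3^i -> [-5, 15, -45, 135, -405]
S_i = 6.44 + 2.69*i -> [6.44, 9.13, 11.82, 14.51, 17.2]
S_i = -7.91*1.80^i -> [-7.91, -14.24, -25.63, -46.13, -83.04]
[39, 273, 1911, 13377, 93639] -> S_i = 39*7^i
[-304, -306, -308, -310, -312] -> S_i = -304 + -2*i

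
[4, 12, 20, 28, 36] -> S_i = 4 + 8*i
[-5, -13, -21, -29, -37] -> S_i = -5 + -8*i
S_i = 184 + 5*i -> [184, 189, 194, 199, 204]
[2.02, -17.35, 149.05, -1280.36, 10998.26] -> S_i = 2.02*(-8.59)^i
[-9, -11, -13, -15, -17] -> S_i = -9 + -2*i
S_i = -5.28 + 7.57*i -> [-5.28, 2.29, 9.86, 17.43, 25.0]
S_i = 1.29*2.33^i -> [1.29, 3.01, 7.0, 16.32, 38.02]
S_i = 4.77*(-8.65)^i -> [4.77, -41.26, 356.9, -3087.21, 26704.4]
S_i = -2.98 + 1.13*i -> [-2.98, -1.85, -0.72, 0.41, 1.54]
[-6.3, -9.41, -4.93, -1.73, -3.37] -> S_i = Random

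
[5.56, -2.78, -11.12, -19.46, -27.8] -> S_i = 5.56 + -8.34*i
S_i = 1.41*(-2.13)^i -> [1.41, -3.0, 6.4, -13.63, 29.02]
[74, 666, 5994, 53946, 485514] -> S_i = 74*9^i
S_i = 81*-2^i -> [81, -162, 324, -648, 1296]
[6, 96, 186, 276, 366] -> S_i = 6 + 90*i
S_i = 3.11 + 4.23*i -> [3.11, 7.34, 11.57, 15.8, 20.03]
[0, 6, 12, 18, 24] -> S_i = 0 + 6*i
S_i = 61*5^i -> [61, 305, 1525, 7625, 38125]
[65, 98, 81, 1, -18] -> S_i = Random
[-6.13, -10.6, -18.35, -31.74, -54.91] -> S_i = -6.13*1.73^i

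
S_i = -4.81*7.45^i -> [-4.81, -35.83, -266.97, -1988.9, -14817.34]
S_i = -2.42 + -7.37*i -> [-2.42, -9.79, -17.16, -24.53, -31.9]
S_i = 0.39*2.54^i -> [0.39, 0.99, 2.52, 6.39, 16.23]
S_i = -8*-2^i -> [-8, 16, -32, 64, -128]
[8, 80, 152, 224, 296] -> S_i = 8 + 72*i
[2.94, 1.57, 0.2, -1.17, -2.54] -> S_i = 2.94 + -1.37*i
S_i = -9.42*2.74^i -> [-9.42, -25.81, -70.72, -193.78, -530.95]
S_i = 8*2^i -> [8, 16, 32, 64, 128]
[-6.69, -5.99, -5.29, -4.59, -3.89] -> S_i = -6.69 + 0.70*i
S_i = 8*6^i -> [8, 48, 288, 1728, 10368]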